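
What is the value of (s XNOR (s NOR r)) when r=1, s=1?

Substituting: (1 XNOR (1 NOR 1))
= 0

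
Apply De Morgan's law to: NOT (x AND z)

NOT x OR NOT z
De Morgan's: NOT(AND of terms) = OR of negations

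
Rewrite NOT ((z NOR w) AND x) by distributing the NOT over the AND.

NOT (z NOR w) OR NOT x
De Morgan's: NOT(AND of terms) = OR of negations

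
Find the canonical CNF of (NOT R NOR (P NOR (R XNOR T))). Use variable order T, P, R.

(T OR P OR R) AND (T OR P OR NOT R) AND (T OR NOT P OR R) AND (NOT T OR P OR R) AND (NOT T OR NOT P OR R)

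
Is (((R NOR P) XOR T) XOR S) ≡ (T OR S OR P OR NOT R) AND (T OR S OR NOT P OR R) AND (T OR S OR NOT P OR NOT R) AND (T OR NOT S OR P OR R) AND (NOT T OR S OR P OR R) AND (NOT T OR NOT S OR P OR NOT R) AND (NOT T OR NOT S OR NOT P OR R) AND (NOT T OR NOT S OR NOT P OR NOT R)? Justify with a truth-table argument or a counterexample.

Yes, they are equivalent — the two output columns agree on all 16 assignments:
T | S | P | R | Expression 1 | Expression 2
-------------------------------------------
0 | 0 | 0 | 0 | 1 | 1
0 | 0 | 0 | 1 | 0 | 0
0 | 0 | 1 | 0 | 0 | 0
0 | 0 | 1 | 1 | 0 | 0
0 | 1 | 0 | 0 | 0 | 0
0 | 1 | 0 | 1 | 1 | 1
0 | 1 | 1 | 0 | 1 | 1
0 | 1 | 1 | 1 | 1 | 1
1 | 0 | 0 | 0 | 0 | 0
1 | 0 | 0 | 1 | 1 | 1
1 | 0 | 1 | 0 | 1 | 1
1 | 0 | 1 | 1 | 1 | 1
1 | 1 | 0 | 0 | 1 | 1
1 | 1 | 0 | 1 | 0 | 0
1 | 1 | 1 | 0 | 0 | 0
1 | 1 | 1 | 1 | 0 | 0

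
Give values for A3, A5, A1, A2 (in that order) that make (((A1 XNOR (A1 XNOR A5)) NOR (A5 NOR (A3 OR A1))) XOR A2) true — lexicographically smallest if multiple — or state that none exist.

A3=0, A5=0, A1=0, A2=1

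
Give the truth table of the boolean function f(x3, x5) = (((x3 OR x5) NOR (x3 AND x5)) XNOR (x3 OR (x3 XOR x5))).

x3 | x5 | Output
----------------
0 | 0 | 0
0 | 1 | 0
1 | 0 | 0
1 | 1 | 0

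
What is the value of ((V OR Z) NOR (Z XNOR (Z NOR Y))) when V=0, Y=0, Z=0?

Substituting: ((0 OR 0) NOR (0 XNOR (0 NOR 0)))
= 1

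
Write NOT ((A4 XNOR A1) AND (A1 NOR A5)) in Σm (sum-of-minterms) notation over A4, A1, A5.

Σm(1, 2, 3, 4, 5, 6, 7) = (NOT A4 AND NOT A1 AND A5) OR (NOT A4 AND A1 AND NOT A5) OR (NOT A4 AND A1 AND A5) OR (A4 AND NOT A1 AND NOT A5) OR (A4 AND NOT A1 AND A5) OR (A4 AND A1 AND NOT A5) OR (A4 AND A1 AND A5)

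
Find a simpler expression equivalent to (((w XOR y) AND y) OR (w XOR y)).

By absorption (E OR (E AND v) = E):
= (w XOR y)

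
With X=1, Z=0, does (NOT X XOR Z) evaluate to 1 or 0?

Substituting: (NOT 1 XOR 0)
= 0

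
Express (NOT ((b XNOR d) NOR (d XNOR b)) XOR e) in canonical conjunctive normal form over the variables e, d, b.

(e OR d OR NOT b) AND (e OR NOT d OR b) AND (NOT e OR d OR b) AND (NOT e OR NOT d OR NOT b)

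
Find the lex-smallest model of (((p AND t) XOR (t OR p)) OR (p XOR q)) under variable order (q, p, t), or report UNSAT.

q=0, p=0, t=1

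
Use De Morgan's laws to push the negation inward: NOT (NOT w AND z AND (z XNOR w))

w OR NOT z OR NOT (z XNOR w)
De Morgan's: NOT(AND of terms) = OR of negations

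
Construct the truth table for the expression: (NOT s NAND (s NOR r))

s | r | Output
--------------
0 | 0 | 0
0 | 1 | 1
1 | 0 | 1
1 | 1 | 1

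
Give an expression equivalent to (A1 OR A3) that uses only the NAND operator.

((A1 NAND A1) NAND (A3 NAND A3))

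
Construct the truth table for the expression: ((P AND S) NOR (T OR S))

S | T | P | Output
------------------
0 | 0 | 0 | 1
0 | 0 | 1 | 1
0 | 1 | 0 | 0
0 | 1 | 1 | 0
1 | 0 | 0 | 0
1 | 0 | 1 | 0
1 | 1 | 0 | 0
1 | 1 | 1 | 0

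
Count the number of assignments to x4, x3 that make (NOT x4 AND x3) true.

Satisfying assignments: (0,1)
Count: 1 out of 4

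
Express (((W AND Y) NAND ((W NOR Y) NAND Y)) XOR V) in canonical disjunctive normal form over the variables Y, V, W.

(NOT Y AND NOT V AND NOT W) OR (NOT Y AND NOT V AND W) OR (Y AND NOT V AND NOT W) OR (Y AND V AND W)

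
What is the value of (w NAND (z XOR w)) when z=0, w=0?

Substituting: (0 NAND (0 XOR 0))
= 1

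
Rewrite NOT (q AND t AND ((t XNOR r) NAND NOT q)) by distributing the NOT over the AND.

NOT q OR NOT t OR NOT ((t XNOR r) NAND NOT q)
De Morgan's: NOT(AND of terms) = OR of negations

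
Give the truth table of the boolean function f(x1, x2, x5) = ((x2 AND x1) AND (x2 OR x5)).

x1 | x2 | x5 | Output
---------------------
0 | 0 | 0 | 0
0 | 0 | 1 | 0
0 | 1 | 0 | 0
0 | 1 | 1 | 0
1 | 0 | 0 | 0
1 | 0 | 1 | 0
1 | 1 | 0 | 1
1 | 1 | 1 | 1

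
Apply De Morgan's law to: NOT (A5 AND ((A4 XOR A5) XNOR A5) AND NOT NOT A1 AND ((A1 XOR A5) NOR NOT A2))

NOT A5 OR NOT ((A4 XOR A5) XNOR A5) OR NOT A1 OR NOT ((A1 XOR A5) NOR NOT A2)
De Morgan's: NOT(AND of terms) = OR of negations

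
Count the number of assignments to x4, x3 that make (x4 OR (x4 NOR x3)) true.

Satisfying assignments: (0,0), (1,0), (1,1)
Count: 3 out of 4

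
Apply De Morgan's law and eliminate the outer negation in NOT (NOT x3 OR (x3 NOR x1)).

x3 AND NOT (x3 NOR x1)
De Morgan's: NOT(OR of terms) = AND of negations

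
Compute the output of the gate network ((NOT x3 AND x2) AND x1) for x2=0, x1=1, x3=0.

Substituting: ((NOT 0 AND 0) AND 1)
= 0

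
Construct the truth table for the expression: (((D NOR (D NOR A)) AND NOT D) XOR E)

D | A | E | Output
------------------
0 | 0 | 0 | 0
0 | 0 | 1 | 1
0 | 1 | 0 | 1
0 | 1 | 1 | 0
1 | 0 | 0 | 0
1 | 0 | 1 | 1
1 | 1 | 0 | 0
1 | 1 | 1 | 1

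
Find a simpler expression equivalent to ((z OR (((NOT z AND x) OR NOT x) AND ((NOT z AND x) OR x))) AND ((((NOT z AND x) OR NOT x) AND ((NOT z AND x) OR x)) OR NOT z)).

By distribution ((E OR v) AND (E OR NOT v) = E) then distribution ((E OR v) AND (E OR NOT v) = E):
= (NOT z AND x)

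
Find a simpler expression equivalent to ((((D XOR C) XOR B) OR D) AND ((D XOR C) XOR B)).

By absorption (E AND (E OR v) = E):
= ((D XOR C) XOR B)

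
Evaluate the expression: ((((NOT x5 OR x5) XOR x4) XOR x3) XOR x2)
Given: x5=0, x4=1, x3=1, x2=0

Substituting: ((((NOT 0 OR 0) XOR 1) XOR 1) XOR 0)
= 1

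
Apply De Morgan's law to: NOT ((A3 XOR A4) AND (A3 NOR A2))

NOT (A3 XOR A4) OR NOT (A3 NOR A2)
De Morgan's: NOT(AND of terms) = OR of negations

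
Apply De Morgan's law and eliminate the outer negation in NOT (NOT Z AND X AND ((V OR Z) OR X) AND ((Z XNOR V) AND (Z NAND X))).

Z OR NOT X OR NOT ((V OR Z) OR X) OR NOT ((Z XNOR V) AND (Z NAND X))
De Morgan's: NOT(AND of terms) = OR of negations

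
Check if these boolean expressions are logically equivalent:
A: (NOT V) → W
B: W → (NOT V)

No, Converse is not equivalent to original (counterexample: W=0, X=0, V=0)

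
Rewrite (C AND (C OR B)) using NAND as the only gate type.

((C NAND ((C NAND C) NAND (B NAND B))) NAND (C NAND ((C NAND C) NAND (B NAND B))))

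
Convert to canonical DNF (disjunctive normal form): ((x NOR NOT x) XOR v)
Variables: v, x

(v AND NOT x) OR (v AND x)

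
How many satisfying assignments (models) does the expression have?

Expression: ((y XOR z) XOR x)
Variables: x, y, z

Satisfying assignments: (0,0,1), (0,1,0), (1,0,0), (1,1,1)
Count: 4 out of 8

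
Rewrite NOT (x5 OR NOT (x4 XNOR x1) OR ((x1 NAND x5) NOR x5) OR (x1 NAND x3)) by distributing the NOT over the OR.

NOT x5 AND (x4 XNOR x1) AND NOT ((x1 NAND x5) NOR x5) AND NOT (x1 NAND x3)
De Morgan's: NOT(OR of terms) = AND of negations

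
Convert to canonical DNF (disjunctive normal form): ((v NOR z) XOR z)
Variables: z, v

(NOT z AND NOT v) OR (z AND NOT v) OR (z AND v)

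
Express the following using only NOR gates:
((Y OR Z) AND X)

((((Y NOR Z) NOR (Y NOR Z)) NOR ((Y NOR Z) NOR (Y NOR Z))) NOR (X NOR X))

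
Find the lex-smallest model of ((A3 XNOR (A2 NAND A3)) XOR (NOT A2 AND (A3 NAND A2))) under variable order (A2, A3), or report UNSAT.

A2=0, A3=0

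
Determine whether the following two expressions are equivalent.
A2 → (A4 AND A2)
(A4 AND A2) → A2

No, Converse is not equivalent to original (counterexample: A4=0, A2=1)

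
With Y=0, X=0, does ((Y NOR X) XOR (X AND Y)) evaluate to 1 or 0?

Substituting: ((0 NOR 0) XOR (0 AND 0))
= 1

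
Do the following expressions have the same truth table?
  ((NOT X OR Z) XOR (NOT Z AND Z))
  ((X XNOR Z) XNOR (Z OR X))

No. Counterexample: with X=0, Z=0, Expression 1 = 1 but Expression 2 = 0.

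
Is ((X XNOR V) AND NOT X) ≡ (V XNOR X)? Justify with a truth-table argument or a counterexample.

No. Counterexample: with X=1, V=1, Expression 1 = 0 but Expression 2 = 1.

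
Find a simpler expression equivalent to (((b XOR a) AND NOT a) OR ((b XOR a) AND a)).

By distribution ((E AND v) OR (E AND NOT v) = E):
= (b XOR a)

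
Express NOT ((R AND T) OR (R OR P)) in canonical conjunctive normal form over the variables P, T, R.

(P OR T OR NOT R) AND (P OR NOT T OR NOT R) AND (NOT P OR T OR R) AND (NOT P OR T OR NOT R) AND (NOT P OR NOT T OR R) AND (NOT P OR NOT T OR NOT R)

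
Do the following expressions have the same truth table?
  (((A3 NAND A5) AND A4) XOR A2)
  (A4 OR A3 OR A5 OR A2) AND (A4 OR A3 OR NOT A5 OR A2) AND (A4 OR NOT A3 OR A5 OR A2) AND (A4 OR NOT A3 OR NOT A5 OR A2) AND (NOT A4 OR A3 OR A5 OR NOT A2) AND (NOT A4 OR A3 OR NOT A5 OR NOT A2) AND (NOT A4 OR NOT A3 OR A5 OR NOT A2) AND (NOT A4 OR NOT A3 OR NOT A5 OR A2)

Yes, they are equivalent — the two output columns agree on all 16 assignments:
A4 | A3 | A5 | A2 | Expression 1 | Expression 2
-----------------------------------------------
0 | 0 | 0 | 0 | 0 | 0
0 | 0 | 0 | 1 | 1 | 1
0 | 0 | 1 | 0 | 0 | 0
0 | 0 | 1 | 1 | 1 | 1
0 | 1 | 0 | 0 | 0 | 0
0 | 1 | 0 | 1 | 1 | 1
0 | 1 | 1 | 0 | 0 | 0
0 | 1 | 1 | 1 | 1 | 1
1 | 0 | 0 | 0 | 1 | 1
1 | 0 | 0 | 1 | 0 | 0
1 | 0 | 1 | 0 | 1 | 1
1 | 0 | 1 | 1 | 0 | 0
1 | 1 | 0 | 0 | 1 | 1
1 | 1 | 0 | 1 | 0 | 0
1 | 1 | 1 | 0 | 0 | 0
1 | 1 | 1 | 1 | 1 | 1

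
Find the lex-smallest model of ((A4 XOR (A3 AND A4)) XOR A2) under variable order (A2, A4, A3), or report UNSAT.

A2=0, A4=1, A3=0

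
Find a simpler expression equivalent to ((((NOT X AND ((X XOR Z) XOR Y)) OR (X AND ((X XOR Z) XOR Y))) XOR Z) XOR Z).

By XOR self-cancellation ((E XOR v) XOR v = E) then distribution ((E AND v) OR (E AND NOT v) = E):
= ((X XOR Z) XOR Y)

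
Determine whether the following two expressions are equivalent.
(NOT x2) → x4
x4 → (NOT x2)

No, Converse is not equivalent to original (counterexample: x2=0, x4=0)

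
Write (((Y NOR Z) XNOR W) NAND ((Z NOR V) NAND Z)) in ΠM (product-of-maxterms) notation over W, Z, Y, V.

ΠM(2, 3, 4, 5, 6, 7, 8, 9) = (W OR Z OR NOT Y OR V) AND (W OR Z OR NOT Y OR NOT V) AND (W OR NOT Z OR Y OR V) AND (W OR NOT Z OR Y OR NOT V) AND (W OR NOT Z OR NOT Y OR V) AND (W OR NOT Z OR NOT Y OR NOT V) AND (NOT W OR Z OR Y OR V) AND (NOT W OR Z OR Y OR NOT V)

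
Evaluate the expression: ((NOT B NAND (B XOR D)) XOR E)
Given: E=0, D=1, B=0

Substituting: ((NOT 0 NAND (0 XOR 1)) XOR 0)
= 0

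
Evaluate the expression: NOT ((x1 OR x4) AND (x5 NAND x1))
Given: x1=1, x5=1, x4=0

Substituting: NOT ((1 OR 0) AND (1 NAND 1))
= 1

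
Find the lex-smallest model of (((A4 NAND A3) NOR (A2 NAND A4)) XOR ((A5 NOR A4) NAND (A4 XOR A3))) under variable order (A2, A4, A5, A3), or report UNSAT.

A2=0, A4=0, A5=0, A3=0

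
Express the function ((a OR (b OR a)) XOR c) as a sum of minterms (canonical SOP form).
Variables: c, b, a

Σm(1, 2, 3, 4) = (NOT c AND NOT b AND a) OR (NOT c AND b AND NOT a) OR (NOT c AND b AND a) OR (c AND NOT b AND NOT a)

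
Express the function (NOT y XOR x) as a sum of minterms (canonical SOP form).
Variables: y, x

Σm(0, 3) = (NOT y AND NOT x) OR (y AND x)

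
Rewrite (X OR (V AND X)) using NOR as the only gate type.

((X NOR ((V NOR V) NOR (X NOR X))) NOR (X NOR ((V NOR V) NOR (X NOR X))))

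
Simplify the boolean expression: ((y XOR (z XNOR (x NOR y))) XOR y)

By XOR self-cancellation ((E XOR v) XOR v = E):
= (z XNOR (x NOR y))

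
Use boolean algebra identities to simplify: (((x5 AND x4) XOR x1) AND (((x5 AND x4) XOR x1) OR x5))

By absorption (E AND (E OR v) = E):
= ((x5 AND x4) XOR x1)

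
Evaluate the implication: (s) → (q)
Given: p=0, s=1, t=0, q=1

Antecedent (s) = 1; consequent (q) = 1.
1 → 1 = 1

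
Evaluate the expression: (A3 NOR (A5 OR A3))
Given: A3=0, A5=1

Substituting: (0 NOR (1 OR 0))
= 0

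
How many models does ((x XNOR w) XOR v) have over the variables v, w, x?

Satisfying assignments: (0,0,0), (0,1,1), (1,0,1), (1,1,0)
Count: 4 out of 8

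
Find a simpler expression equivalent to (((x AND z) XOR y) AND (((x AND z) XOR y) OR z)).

By absorption (E AND (E OR v) = E):
= ((x AND z) XOR y)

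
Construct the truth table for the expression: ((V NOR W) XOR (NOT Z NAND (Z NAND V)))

Z | W | V | Output
------------------
0 | 0 | 0 | 1
0 | 0 | 1 | 0
0 | 1 | 0 | 0
0 | 1 | 1 | 0
1 | 0 | 0 | 0
1 | 0 | 1 | 1
1 | 1 | 0 | 1
1 | 1 | 1 | 1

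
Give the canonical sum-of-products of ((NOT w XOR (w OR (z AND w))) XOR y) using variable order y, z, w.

Σm(0, 1, 2, 3) = (NOT y AND NOT z AND NOT w) OR (NOT y AND NOT z AND w) OR (NOT y AND z AND NOT w) OR (NOT y AND z AND w)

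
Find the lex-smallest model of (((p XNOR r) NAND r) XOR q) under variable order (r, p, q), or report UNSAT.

r=0, p=0, q=0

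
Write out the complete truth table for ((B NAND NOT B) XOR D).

B | D | Output
--------------
0 | 0 | 1
0 | 1 | 0
1 | 0 | 1
1 | 1 | 0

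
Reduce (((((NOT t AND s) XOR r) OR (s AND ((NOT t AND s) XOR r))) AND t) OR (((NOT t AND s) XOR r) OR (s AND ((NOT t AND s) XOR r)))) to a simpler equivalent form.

By absorption (E OR (E AND v) = E) then absorption (E OR (E AND v) = E):
= ((NOT t AND s) XOR r)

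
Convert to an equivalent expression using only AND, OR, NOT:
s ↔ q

(s AND q) OR (NOT s AND NOT q)
(Biconditional = both true or both false)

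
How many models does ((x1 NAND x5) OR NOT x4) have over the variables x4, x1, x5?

Satisfying assignments: (0,0,0), (0,0,1), (0,1,0), (0,1,1), (1,0,0), (1,0,1), (1,1,0)
Count: 7 out of 8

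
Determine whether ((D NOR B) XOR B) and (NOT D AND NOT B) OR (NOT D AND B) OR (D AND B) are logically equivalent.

Yes, they are equivalent — the two output columns agree on all 4 assignments:
D | B | Expression 1 | Expression 2
-----------------------------------
0 | 0 | 1 | 1
0 | 1 | 1 | 1
1 | 0 | 0 | 0
1 | 1 | 1 | 1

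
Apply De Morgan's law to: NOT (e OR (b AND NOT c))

NOT e AND NOT (b AND NOT c)
De Morgan's: NOT(OR of terms) = AND of negations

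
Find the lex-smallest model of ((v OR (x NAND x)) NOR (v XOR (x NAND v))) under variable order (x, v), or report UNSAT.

UNSATISFIABLE - no assignment makes this expression true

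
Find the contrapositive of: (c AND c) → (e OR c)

Contrapositive: NOT (e OR c) → NOT (c AND c)
Note: A statement and its contrapositive are logically equivalent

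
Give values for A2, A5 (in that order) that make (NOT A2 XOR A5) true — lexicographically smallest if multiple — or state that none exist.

A2=0, A5=0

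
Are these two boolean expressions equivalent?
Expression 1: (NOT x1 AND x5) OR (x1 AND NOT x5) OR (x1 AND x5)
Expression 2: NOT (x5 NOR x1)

Yes, they are equivalent — the two output columns agree on all 4 assignments:
x1 | x5 | Expression 1 | Expression 2
-------------------------------------
0 | 0 | 0 | 0
0 | 1 | 1 | 1
1 | 0 | 1 | 1
1 | 1 | 1 | 1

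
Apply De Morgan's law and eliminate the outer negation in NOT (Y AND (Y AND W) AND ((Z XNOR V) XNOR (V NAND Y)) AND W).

NOT Y OR NOT (Y AND W) OR NOT ((Z XNOR V) XNOR (V NAND Y)) OR NOT W
De Morgan's: NOT(AND of terms) = OR of negations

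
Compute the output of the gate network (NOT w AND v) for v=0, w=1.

Substituting: (NOT 1 AND 0)
= 0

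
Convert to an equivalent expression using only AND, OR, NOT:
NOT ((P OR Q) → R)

(P OR Q) AND NOT R
(Negated implication: NOT(A → B) = A AND NOT B)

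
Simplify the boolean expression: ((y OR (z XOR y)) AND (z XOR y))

By absorption (E AND (E OR v) = E):
= (z XOR y)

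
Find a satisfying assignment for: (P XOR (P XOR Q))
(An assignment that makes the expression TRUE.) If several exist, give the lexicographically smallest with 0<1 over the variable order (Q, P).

Q=1, P=0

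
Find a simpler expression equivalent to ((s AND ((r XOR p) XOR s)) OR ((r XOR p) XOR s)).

By absorption (E OR (E AND v) = E):
= ((r XOR p) XOR s)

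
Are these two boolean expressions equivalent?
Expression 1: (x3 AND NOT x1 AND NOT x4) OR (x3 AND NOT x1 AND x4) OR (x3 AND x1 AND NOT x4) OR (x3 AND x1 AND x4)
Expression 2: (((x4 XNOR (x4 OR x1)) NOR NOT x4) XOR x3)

Yes, they are equivalent — the two output columns agree on all 8 assignments:
x3 | x1 | x4 | Expression 1 | Expression 2
------------------------------------------
0 | 0 | 0 | 0 | 0
0 | 0 | 1 | 0 | 0
0 | 1 | 0 | 0 | 0
0 | 1 | 1 | 0 | 0
1 | 0 | 0 | 1 | 1
1 | 0 | 1 | 1 | 1
1 | 1 | 0 | 1 | 1
1 | 1 | 1 | 1 | 1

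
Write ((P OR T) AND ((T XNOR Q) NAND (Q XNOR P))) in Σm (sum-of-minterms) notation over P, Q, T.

Σm(1, 3, 4, 5, 6) = (NOT P AND NOT Q AND T) OR (NOT P AND Q AND T) OR (P AND NOT Q AND NOT T) OR (P AND NOT Q AND T) OR (P AND Q AND NOT T)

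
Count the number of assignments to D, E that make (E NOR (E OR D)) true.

Satisfying assignments: (0,0)
Count: 1 out of 4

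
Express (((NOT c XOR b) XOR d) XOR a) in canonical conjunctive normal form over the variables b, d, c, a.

(b OR d OR c OR NOT a) AND (b OR d OR NOT c OR a) AND (b OR NOT d OR c OR a) AND (b OR NOT d OR NOT c OR NOT a) AND (NOT b OR d OR c OR a) AND (NOT b OR d OR NOT c OR NOT a) AND (NOT b OR NOT d OR c OR NOT a) AND (NOT b OR NOT d OR NOT c OR a)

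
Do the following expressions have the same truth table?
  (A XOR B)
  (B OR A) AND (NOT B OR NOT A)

Yes, they are equivalent — the two output columns agree on all 4 assignments:
B | A | Expression 1 | Expression 2
-----------------------------------
0 | 0 | 0 | 0
0 | 1 | 1 | 1
1 | 0 | 1 | 1
1 | 1 | 0 | 0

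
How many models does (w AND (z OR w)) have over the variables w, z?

Satisfying assignments: (1,0), (1,1)
Count: 2 out of 4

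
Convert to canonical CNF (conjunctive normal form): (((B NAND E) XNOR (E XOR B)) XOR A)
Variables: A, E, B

(A OR E OR B) AND (NOT A OR E OR NOT B) AND (NOT A OR NOT E OR B) AND (NOT A OR NOT E OR NOT B)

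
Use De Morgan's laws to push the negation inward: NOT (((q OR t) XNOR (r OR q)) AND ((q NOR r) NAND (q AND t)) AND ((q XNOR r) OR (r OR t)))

NOT ((q OR t) XNOR (r OR q)) OR NOT ((q NOR r) NAND (q AND t)) OR NOT ((q XNOR r) OR (r OR t))
De Morgan's: NOT(AND of terms) = OR of negations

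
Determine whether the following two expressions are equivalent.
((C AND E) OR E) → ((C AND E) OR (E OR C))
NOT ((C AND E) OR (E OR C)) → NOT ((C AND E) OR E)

Yes, Contrapositive is always equivalent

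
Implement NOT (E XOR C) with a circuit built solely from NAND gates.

(((E NAND (E NAND C)) NAND (C NAND (E NAND C))) NAND ((E NAND (E NAND C)) NAND (C NAND (E NAND C))))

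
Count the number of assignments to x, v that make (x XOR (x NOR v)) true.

Satisfying assignments: (0,0), (1,0), (1,1)
Count: 3 out of 4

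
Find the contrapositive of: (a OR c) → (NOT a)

Contrapositive: a → NOT (a OR c)
Note: A statement and its contrapositive are logically equivalent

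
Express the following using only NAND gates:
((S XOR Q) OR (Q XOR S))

((((S NAND (S NAND Q)) NAND (Q NAND (S NAND Q))) NAND ((S NAND (S NAND Q)) NAND (Q NAND (S NAND Q)))) NAND (((Q NAND (Q NAND S)) NAND (S NAND (Q NAND S))) NAND ((Q NAND (Q NAND S)) NAND (S NAND (Q NAND S)))))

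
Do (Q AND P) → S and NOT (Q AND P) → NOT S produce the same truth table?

No, Inverse is not equivalent to original (counterexample: S=0, P=1, Q=1)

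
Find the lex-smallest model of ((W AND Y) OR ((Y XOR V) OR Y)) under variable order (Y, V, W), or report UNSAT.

Y=0, V=1, W=0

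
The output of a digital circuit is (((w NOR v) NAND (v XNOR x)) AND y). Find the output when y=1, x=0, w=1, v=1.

Substituting: (((1 NOR 1) NAND (1 XNOR 0)) AND 1)
= 1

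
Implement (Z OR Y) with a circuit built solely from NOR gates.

((Z NOR Y) NOR (Z NOR Y))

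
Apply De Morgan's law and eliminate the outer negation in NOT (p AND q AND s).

NOT p OR NOT q OR NOT s
De Morgan's: NOT(AND of terms) = OR of negations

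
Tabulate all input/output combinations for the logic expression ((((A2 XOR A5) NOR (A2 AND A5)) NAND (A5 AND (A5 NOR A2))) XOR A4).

A4 | A5 | A2 | Output
---------------------
0 | 0 | 0 | 1
0 | 0 | 1 | 1
0 | 1 | 0 | 1
0 | 1 | 1 | 1
1 | 0 | 0 | 0
1 | 0 | 1 | 0
1 | 1 | 0 | 0
1 | 1 | 1 | 0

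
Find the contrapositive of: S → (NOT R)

Contrapositive: R → NOT S
Note: A statement and its contrapositive are logically equivalent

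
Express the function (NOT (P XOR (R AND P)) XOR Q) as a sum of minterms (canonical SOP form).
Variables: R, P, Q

Σm(0, 3, 4, 6) = (NOT R AND NOT P AND NOT Q) OR (NOT R AND P AND Q) OR (R AND NOT P AND NOT Q) OR (R AND P AND NOT Q)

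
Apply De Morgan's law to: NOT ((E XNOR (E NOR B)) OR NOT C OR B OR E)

NOT (E XNOR (E NOR B)) AND C AND NOT B AND NOT E
De Morgan's: NOT(OR of terms) = AND of negations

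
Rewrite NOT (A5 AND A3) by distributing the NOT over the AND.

NOT A5 OR NOT A3
De Morgan's: NOT(AND of terms) = OR of negations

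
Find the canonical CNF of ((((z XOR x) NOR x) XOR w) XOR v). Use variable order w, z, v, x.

(w OR z OR v OR NOT x) AND (w OR z OR NOT v OR x) AND (w OR NOT z OR v OR x) AND (w OR NOT z OR v OR NOT x) AND (NOT w OR z OR v OR x) AND (NOT w OR z OR NOT v OR NOT x) AND (NOT w OR NOT z OR NOT v OR x) AND (NOT w OR NOT z OR NOT v OR NOT x)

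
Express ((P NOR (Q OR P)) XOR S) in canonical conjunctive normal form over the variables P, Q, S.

(P OR Q OR NOT S) AND (P OR NOT Q OR S) AND (NOT P OR Q OR S) AND (NOT P OR NOT Q OR S)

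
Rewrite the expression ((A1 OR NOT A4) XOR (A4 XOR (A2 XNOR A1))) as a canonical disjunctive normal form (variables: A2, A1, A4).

(NOT A2 AND A1 AND NOT A4) OR (A2 AND NOT A1 AND NOT A4) OR (A2 AND NOT A1 AND A4) OR (A2 AND A1 AND A4)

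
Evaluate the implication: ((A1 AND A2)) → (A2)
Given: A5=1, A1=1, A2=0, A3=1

Antecedent ((A1 AND A2)) = 0; consequent (A2) = 0.
0 → 0 = 1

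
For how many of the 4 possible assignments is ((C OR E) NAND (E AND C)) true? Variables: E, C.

Satisfying assignments: (0,0), (0,1), (1,0)
Count: 3 out of 4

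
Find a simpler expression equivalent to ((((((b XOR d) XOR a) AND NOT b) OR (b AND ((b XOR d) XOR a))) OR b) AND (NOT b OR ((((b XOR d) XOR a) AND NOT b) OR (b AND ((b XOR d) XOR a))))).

By distribution ((E OR v) AND (E OR NOT v) = E) then distribution ((E AND v) OR (E AND NOT v) = E):
= ((b XOR d) XOR a)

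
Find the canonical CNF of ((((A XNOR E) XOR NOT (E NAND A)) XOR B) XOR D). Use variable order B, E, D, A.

(B OR E OR D OR NOT A) AND (B OR E OR NOT D OR A) AND (B OR NOT E OR D OR A) AND (B OR NOT E OR D OR NOT A) AND (NOT B OR E OR D OR A) AND (NOT B OR E OR NOT D OR NOT A) AND (NOT B OR NOT E OR NOT D OR A) AND (NOT B OR NOT E OR NOT D OR NOT A)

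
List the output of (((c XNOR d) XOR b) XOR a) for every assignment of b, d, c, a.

b | d | c | a | Output
----------------------
0 | 0 | 0 | 0 | 1
0 | 0 | 0 | 1 | 0
0 | 0 | 1 | 0 | 0
0 | 0 | 1 | 1 | 1
0 | 1 | 0 | 0 | 0
0 | 1 | 0 | 1 | 1
0 | 1 | 1 | 0 | 1
0 | 1 | 1 | 1 | 0
1 | 0 | 0 | 0 | 0
1 | 0 | 0 | 1 | 1
1 | 0 | 1 | 0 | 1
1 | 0 | 1 | 1 | 0
1 | 1 | 0 | 0 | 1
1 | 1 | 0 | 1 | 0
1 | 1 | 1 | 0 | 0
1 | 1 | 1 | 1 | 1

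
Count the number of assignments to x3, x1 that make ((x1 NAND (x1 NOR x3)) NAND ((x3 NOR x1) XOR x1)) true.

Satisfying assignments: (1,0)
Count: 1 out of 4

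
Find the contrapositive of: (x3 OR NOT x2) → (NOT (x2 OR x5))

Contrapositive: (x2 OR x5) → NOT (x3 OR NOT x2)
Note: A statement and its contrapositive are logically equivalent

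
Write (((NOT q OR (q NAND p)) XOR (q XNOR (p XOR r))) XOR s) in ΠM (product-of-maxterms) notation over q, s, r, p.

ΠM(0, 3, 5, 6, 10, 11, 12, 13) = (q OR s OR r OR p) AND (q OR s OR NOT r OR NOT p) AND (q OR NOT s OR r OR NOT p) AND (q OR NOT s OR NOT r OR p) AND (NOT q OR s OR NOT r OR p) AND (NOT q OR s OR NOT r OR NOT p) AND (NOT q OR NOT s OR r OR p) AND (NOT q OR NOT s OR r OR NOT p)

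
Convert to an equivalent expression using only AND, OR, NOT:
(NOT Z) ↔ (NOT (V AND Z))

((NOT Z) AND (NOT (V AND Z))) OR (Z AND (V AND Z))
(Biconditional = both true or both false)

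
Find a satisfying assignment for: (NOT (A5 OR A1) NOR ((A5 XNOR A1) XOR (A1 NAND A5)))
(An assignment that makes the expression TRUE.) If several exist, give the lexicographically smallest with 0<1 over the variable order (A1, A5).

UNSATISFIABLE - no assignment makes this expression true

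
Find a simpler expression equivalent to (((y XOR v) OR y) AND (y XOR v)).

By absorption (E AND (E OR v) = E):
= (y XOR v)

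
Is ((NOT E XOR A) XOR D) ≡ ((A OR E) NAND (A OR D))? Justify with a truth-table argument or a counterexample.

No. Counterexample: with E=0, A=0, D=1, Expression 1 = 0 but Expression 2 = 1.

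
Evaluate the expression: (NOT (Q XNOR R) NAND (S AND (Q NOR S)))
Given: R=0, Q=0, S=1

Substituting: (NOT (0 XNOR 0) NAND (1 AND (0 NOR 1)))
= 1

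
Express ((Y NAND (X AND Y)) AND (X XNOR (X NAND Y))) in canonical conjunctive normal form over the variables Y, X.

(Y OR X) AND (NOT Y OR X) AND (NOT Y OR NOT X)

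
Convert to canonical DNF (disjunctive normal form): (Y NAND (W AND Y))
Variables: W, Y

(NOT W AND NOT Y) OR (NOT W AND Y) OR (W AND NOT Y)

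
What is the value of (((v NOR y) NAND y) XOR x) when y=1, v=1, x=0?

Substituting: (((1 NOR 1) NAND 1) XOR 0)
= 1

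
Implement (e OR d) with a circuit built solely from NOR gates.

((e NOR d) NOR (e NOR d))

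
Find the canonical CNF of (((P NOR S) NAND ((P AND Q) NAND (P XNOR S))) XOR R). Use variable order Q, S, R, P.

(Q OR S OR R OR P) AND (Q OR S OR NOT R OR NOT P) AND (Q OR NOT S OR NOT R OR P) AND (Q OR NOT S OR NOT R OR NOT P) AND (NOT Q OR S OR R OR P) AND (NOT Q OR S OR NOT R OR NOT P) AND (NOT Q OR NOT S OR NOT R OR P) AND (NOT Q OR NOT S OR NOT R OR NOT P)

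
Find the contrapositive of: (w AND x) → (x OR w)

Contrapositive: NOT (x OR w) → NOT (w AND x)
Note: A statement and its contrapositive are logically equivalent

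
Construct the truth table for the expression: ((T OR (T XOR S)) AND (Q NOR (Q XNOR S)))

S | T | Q | Output
------------------
0 | 0 | 0 | 0
0 | 0 | 1 | 0
0 | 1 | 0 | 0
0 | 1 | 1 | 0
1 | 0 | 0 | 1
1 | 0 | 1 | 0
1 | 1 | 0 | 1
1 | 1 | 1 | 0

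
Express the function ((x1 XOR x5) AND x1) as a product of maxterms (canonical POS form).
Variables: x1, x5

ΠM(0, 1, 3) = (x1 OR x5) AND (x1 OR NOT x5) AND (NOT x1 OR NOT x5)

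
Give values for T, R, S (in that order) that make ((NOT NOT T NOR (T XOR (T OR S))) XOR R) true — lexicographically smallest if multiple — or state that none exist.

T=0, R=0, S=0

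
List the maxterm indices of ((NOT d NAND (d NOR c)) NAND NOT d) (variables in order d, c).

ΠM(1) = (d OR NOT c)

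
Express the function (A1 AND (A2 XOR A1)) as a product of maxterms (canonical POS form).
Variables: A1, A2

ΠM(0, 1, 3) = (A1 OR A2) AND (A1 OR NOT A2) AND (NOT A1 OR NOT A2)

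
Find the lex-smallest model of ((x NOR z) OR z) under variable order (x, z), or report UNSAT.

x=0, z=0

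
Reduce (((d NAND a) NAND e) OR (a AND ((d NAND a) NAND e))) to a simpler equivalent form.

By absorption (E OR (E AND v) = E):
= ((d NAND a) NAND e)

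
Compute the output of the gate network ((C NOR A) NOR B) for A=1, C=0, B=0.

Substituting: ((0 NOR 1) NOR 0)
= 1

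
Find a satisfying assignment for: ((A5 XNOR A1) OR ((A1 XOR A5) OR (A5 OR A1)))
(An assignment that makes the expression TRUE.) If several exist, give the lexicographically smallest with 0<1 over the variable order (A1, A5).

A1=0, A5=0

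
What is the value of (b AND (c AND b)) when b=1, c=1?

Substituting: (1 AND (1 AND 1))
= 1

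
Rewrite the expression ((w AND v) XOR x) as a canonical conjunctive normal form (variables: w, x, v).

(w OR x OR v) AND (w OR x OR NOT v) AND (NOT w OR x OR v) AND (NOT w OR NOT x OR NOT v)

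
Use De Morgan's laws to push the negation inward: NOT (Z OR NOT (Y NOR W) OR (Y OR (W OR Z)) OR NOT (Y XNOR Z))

NOT Z AND (Y NOR W) AND NOT (Y OR (W OR Z)) AND (Y XNOR Z)
De Morgan's: NOT(OR of terms) = AND of negations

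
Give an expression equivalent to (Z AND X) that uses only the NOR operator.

((Z NOR Z) NOR (X NOR X))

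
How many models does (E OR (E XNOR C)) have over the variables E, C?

Satisfying assignments: (0,0), (1,0), (1,1)
Count: 3 out of 4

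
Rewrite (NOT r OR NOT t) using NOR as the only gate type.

(((r NOR r) NOR (t NOR t)) NOR ((r NOR r) NOR (t NOR t)))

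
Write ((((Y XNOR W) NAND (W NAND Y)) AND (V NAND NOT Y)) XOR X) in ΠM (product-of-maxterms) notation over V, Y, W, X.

ΠM(0, 3, 5, 7, 8, 10, 13, 15) = (V OR Y OR W OR X) AND (V OR Y OR NOT W OR NOT X) AND (V OR NOT Y OR W OR NOT X) AND (V OR NOT Y OR NOT W OR NOT X) AND (NOT V OR Y OR W OR X) AND (NOT V OR Y OR NOT W OR X) AND (NOT V OR NOT Y OR W OR NOT X) AND (NOT V OR NOT Y OR NOT W OR NOT X)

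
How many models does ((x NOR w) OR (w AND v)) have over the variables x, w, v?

Satisfying assignments: (0,0,0), (0,0,1), (0,1,1), (1,1,1)
Count: 4 out of 8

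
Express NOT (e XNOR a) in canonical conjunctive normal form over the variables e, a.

(e OR a) AND (NOT e OR NOT a)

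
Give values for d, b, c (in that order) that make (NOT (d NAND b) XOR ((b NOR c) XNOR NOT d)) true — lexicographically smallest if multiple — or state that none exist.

d=0, b=0, c=0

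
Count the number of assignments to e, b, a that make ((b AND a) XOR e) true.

Satisfying assignments: (0,1,1), (1,0,0), (1,0,1), (1,1,0)
Count: 4 out of 8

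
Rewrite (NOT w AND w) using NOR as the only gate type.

(((w NOR w) NOR (w NOR w)) NOR (w NOR w))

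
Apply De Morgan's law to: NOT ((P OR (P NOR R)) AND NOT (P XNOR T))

NOT (P OR (P NOR R)) OR (P XNOR T)
De Morgan's: NOT(AND of terms) = OR of negations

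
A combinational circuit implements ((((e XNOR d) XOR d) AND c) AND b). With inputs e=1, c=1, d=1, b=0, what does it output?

Substituting: ((((1 XNOR 1) XOR 1) AND 1) AND 0)
= 0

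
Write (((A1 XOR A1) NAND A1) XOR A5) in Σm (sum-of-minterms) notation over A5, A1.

Σm(0, 1) = (NOT A5 AND NOT A1) OR (NOT A5 AND A1)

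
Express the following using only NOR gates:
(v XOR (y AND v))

((((v NOR ((y NOR y) NOR (v NOR v))) NOR (v NOR ((y NOR y) NOR (v NOR v)))) NOR ((v NOR ((y NOR y) NOR (v NOR v))) NOR (v NOR ((y NOR y) NOR (v NOR v))))) NOR ((((v NOR v) NOR (((y NOR y) NOR (v NOR v)) NOR ((y NOR y) NOR (v NOR v)))) NOR ((v NOR v) NOR (((y NOR y) NOR (v NOR v)) NOR ((y NOR y) NOR (v NOR v))))) NOR (((v NOR v) NOR (((y NOR y) NOR (v NOR v)) NOR ((y NOR y) NOR (v NOR v)))) NOR ((v NOR v) NOR (((y NOR y) NOR (v NOR v)) NOR ((y NOR y) NOR (v NOR v)))))))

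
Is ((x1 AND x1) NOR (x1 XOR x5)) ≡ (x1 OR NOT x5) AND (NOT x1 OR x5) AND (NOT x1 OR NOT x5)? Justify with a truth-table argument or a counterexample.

Yes, they are equivalent — the two output columns agree on all 4 assignments:
x1 | x5 | Expression 1 | Expression 2
-------------------------------------
0 | 0 | 1 | 1
0 | 1 | 0 | 0
1 | 0 | 0 | 0
1 | 1 | 0 | 0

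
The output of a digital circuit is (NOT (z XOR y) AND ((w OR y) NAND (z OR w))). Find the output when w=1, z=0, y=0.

Substituting: (NOT (0 XOR 0) AND ((1 OR 0) NAND (0 OR 1)))
= 0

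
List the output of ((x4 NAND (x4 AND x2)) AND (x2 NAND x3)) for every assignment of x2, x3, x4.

x2 | x3 | x4 | Output
---------------------
0 | 0 | 0 | 1
0 | 0 | 1 | 1
0 | 1 | 0 | 1
0 | 1 | 1 | 1
1 | 0 | 0 | 1
1 | 0 | 1 | 0
1 | 1 | 0 | 0
1 | 1 | 1 | 0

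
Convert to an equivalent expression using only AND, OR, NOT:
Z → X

NOT Z OR X
(Implication elimination: A → B = NOT A OR B)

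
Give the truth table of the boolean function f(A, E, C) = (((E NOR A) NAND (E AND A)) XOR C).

A | E | C | Output
------------------
0 | 0 | 0 | 1
0 | 0 | 1 | 0
0 | 1 | 0 | 1
0 | 1 | 1 | 0
1 | 0 | 0 | 1
1 | 0 | 1 | 0
1 | 1 | 0 | 1
1 | 1 | 1 | 0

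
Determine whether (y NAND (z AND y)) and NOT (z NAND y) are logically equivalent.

No. Counterexample: with z=0, y=0, Expression 1 = 1 but Expression 2 = 0.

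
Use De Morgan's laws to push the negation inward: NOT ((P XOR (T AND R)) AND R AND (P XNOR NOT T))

NOT (P XOR (T AND R)) OR NOT R OR NOT (P XNOR NOT T)
De Morgan's: NOT(AND of terms) = OR of negations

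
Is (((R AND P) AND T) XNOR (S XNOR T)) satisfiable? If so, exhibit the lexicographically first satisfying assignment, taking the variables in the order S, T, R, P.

S=0, T=1, R=0, P=0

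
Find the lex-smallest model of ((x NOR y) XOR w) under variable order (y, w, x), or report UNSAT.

y=0, w=0, x=0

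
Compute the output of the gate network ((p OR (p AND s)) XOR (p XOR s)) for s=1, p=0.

Substituting: ((0 OR (0 AND 1)) XOR (0 XOR 1))
= 1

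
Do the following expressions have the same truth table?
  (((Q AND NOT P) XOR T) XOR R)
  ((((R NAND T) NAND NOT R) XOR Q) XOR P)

No. Counterexample: with T=0, Q=0, R=0, P=1, Expression 1 = 0 but Expression 2 = 1.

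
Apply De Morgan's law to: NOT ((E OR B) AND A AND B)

NOT (E OR B) OR NOT A OR NOT B
De Morgan's: NOT(AND of terms) = OR of negations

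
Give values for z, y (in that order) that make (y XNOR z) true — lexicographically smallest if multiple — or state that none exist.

z=0, y=0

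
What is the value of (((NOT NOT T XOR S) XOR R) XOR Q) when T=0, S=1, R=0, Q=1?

Substituting: (((NOT NOT 0 XOR 1) XOR 0) XOR 1)
= 0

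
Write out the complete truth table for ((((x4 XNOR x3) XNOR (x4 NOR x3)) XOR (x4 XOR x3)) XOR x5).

x5 | x4 | x3 | Output
---------------------
0 | 0 | 0 | 1
0 | 0 | 1 | 0
0 | 1 | 0 | 0
0 | 1 | 1 | 0
1 | 0 | 0 | 0
1 | 0 | 1 | 1
1 | 1 | 0 | 1
1 | 1 | 1 | 1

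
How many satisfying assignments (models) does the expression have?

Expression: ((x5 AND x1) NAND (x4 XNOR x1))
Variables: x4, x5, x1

Satisfying assignments: (0,0,0), (0,0,1), (0,1,0), (0,1,1), (1,0,0), (1,0,1), (1,1,0)
Count: 7 out of 8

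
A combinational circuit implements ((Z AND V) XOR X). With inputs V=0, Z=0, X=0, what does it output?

Substituting: ((0 AND 0) XOR 0)
= 0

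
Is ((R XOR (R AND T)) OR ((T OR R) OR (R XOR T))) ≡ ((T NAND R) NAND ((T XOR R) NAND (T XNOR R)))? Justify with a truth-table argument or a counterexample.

No. Counterexample: with R=0, T=1, Expression 1 = 1 but Expression 2 = 0.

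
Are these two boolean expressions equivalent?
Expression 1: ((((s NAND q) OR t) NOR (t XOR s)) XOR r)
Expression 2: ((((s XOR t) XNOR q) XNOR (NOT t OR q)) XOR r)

No. Counterexample: with t=0, s=0, q=0, r=0, Expression 1 = 0 but Expression 2 = 1.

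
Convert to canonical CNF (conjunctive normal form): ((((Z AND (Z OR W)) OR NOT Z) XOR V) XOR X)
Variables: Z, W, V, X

(Z OR W OR V OR NOT X) AND (Z OR W OR NOT V OR X) AND (Z OR NOT W OR V OR NOT X) AND (Z OR NOT W OR NOT V OR X) AND (NOT Z OR W OR V OR NOT X) AND (NOT Z OR W OR NOT V OR X) AND (NOT Z OR NOT W OR V OR NOT X) AND (NOT Z OR NOT W OR NOT V OR X)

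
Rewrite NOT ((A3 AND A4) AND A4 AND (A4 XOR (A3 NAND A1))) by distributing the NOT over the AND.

NOT (A3 AND A4) OR NOT A4 OR NOT (A4 XOR (A3 NAND A1))
De Morgan's: NOT(AND of terms) = OR of negations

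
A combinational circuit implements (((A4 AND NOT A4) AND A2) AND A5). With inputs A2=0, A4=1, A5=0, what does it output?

Substituting: (((1 AND NOT 1) AND 0) AND 0)
= 0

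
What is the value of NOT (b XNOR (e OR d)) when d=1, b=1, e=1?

Substituting: NOT (1 XNOR (1 OR 1))
= 0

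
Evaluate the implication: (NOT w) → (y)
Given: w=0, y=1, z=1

Antecedent (NOT w) = 1; consequent (y) = 1.
1 → 1 = 1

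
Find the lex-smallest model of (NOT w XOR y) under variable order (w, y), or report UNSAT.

w=0, y=0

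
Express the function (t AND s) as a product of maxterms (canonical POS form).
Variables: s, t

ΠM(0, 1, 2) = (s OR t) AND (s OR NOT t) AND (NOT s OR t)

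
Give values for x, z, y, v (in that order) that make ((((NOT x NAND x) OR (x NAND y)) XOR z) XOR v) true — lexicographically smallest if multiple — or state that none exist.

x=0, z=0, y=0, v=0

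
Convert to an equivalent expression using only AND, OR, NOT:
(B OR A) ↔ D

((B OR A) AND D) OR (NOT (B OR A) AND NOT D)
(Biconditional = both true or both false)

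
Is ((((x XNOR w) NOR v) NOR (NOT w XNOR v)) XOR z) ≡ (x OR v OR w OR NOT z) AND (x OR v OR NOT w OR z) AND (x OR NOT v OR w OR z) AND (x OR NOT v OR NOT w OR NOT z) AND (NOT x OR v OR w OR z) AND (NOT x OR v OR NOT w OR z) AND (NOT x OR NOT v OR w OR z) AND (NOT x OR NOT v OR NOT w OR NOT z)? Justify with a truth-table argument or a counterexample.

Yes, they are equivalent — the two output columns agree on all 16 assignments:
x | v | w | z | Expression 1 | Expression 2
-------------------------------------------
0 | 0 | 0 | 0 | 1 | 1
0 | 0 | 0 | 1 | 0 | 0
0 | 0 | 1 | 0 | 0 | 0
0 | 0 | 1 | 1 | 1 | 1
0 | 1 | 0 | 0 | 0 | 0
0 | 1 | 0 | 1 | 1 | 1
0 | 1 | 1 | 0 | 1 | 1
0 | 1 | 1 | 1 | 0 | 0
1 | 0 | 0 | 0 | 0 | 0
1 | 0 | 0 | 1 | 1 | 1
1 | 0 | 1 | 0 | 0 | 0
1 | 0 | 1 | 1 | 1 | 1
1 | 1 | 0 | 0 | 0 | 0
1 | 1 | 0 | 1 | 1 | 1
1 | 1 | 1 | 0 | 1 | 1
1 | 1 | 1 | 1 | 0 | 0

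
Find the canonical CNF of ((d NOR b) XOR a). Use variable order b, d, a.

(b OR d OR NOT a) AND (b OR NOT d OR a) AND (NOT b OR d OR a) AND (NOT b OR NOT d OR a)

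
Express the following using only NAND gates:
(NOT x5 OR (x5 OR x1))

(((x5 NAND x5) NAND (x5 NAND x5)) NAND (((x5 NAND x5) NAND (x1 NAND x1)) NAND ((x5 NAND x5) NAND (x1 NAND x1))))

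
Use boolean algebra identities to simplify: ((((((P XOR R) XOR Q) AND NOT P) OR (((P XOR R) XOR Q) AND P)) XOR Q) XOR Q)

By XOR self-cancellation ((E XOR v) XOR v = E) then distribution ((E AND v) OR (E AND NOT v) = E):
= ((P XOR R) XOR Q)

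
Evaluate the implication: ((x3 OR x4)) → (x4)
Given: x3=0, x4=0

Antecedent ((x3 OR x4)) = 0; consequent (x4) = 0.
0 → 0 = 1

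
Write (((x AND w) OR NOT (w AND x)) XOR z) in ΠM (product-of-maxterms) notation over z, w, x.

ΠM(4, 5, 6, 7) = (NOT z OR w OR x) AND (NOT z OR w OR NOT x) AND (NOT z OR NOT w OR x) AND (NOT z OR NOT w OR NOT x)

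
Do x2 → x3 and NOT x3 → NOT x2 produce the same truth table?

Yes, Contrapositive is always equivalent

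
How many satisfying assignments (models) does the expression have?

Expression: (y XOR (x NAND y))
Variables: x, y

Satisfying assignments: (0,0), (1,0), (1,1)
Count: 3 out of 4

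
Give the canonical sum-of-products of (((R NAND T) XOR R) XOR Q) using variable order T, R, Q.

Σm(0, 3, 4, 6) = (NOT T AND NOT R AND NOT Q) OR (NOT T AND R AND Q) OR (T AND NOT R AND NOT Q) OR (T AND R AND NOT Q)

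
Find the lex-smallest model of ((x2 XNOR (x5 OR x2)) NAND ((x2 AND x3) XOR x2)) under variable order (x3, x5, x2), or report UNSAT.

x3=0, x5=0, x2=0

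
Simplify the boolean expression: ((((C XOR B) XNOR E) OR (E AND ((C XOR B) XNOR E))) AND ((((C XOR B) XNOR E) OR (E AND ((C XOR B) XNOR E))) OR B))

By absorption (E AND (E OR v) = E) then absorption (E OR (E AND v) = E):
= ((C XOR B) XNOR E)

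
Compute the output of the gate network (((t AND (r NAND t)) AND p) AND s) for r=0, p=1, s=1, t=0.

Substituting: (((0 AND (0 NAND 0)) AND 1) AND 1)
= 0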